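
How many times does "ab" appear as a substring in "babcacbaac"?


Searching for "ab" in "babcacbaac"
Scanning each position:
  Position 0: "ba" => no
  Position 1: "ab" => MATCH
  Position 2: "bc" => no
  Position 3: "ca" => no
  Position 4: "ac" => no
  Position 5: "cb" => no
  Position 6: "ba" => no
  Position 7: "aa" => no
  Position 8: "ac" => no
Total occurrences: 1

1


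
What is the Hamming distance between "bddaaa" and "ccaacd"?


Comparing "bddaaa" and "ccaacd" position by position:
  Position 0: 'b' vs 'c' => differ
  Position 1: 'd' vs 'c' => differ
  Position 2: 'd' vs 'a' => differ
  Position 3: 'a' vs 'a' => same
  Position 4: 'a' vs 'c' => differ
  Position 5: 'a' vs 'd' => differ
Total differences (Hamming distance): 5

5


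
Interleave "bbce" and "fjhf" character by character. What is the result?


Interleaving "bbce" and "fjhf":
  Position 0: 'b' from first, 'f' from second => "bf"
  Position 1: 'b' from first, 'j' from second => "bj"
  Position 2: 'c' from first, 'h' from second => "ch"
  Position 3: 'e' from first, 'f' from second => "ef"
Result: bfbjchef

bfbjchef


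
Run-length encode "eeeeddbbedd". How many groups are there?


Input: eeeeddbbedd
Scanning for consecutive runs:
  Group 1: 'e' x 4 (positions 0-3)
  Group 2: 'd' x 2 (positions 4-5)
  Group 3: 'b' x 2 (positions 6-7)
  Group 4: 'e' x 1 (positions 8-8)
  Group 5: 'd' x 2 (positions 9-10)
Total groups: 5

5


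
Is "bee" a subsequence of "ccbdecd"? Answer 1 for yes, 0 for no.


Check if "bee" is a subsequence of "ccbdecd"
Greedy scan:
  Position 0 ('c'): no match needed
  Position 1 ('c'): no match needed
  Position 2 ('b'): matches sub[0] = 'b'
  Position 3 ('d'): no match needed
  Position 4 ('e'): matches sub[1] = 'e'
  Position 5 ('c'): no match needed
  Position 6 ('d'): no match needed
Only matched 2/3 characters => not a subsequence

0


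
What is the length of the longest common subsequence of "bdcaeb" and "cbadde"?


LCS of "bdcaeb" and "cbadde"
DP table:
           c    b    a    d    d    e
      0    0    0    0    0    0    0
  b   0    0    1    1    1    1    1
  d   0    0    1    1    2    2    2
  c   0    1    1    1    2    2    2
  a   0    1    1    2    2    2    2
  e   0    1    1    2    2    2    3
  b   0    1    2    2    2    2    3
LCS length = dp[6][6] = 3

3


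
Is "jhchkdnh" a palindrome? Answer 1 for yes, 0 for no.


Input: jhchkdnh
Reversed: hndkhchj
  Compare pos 0 ('j') with pos 7 ('h'): MISMATCH
  Compare pos 1 ('h') with pos 6 ('n'): MISMATCH
  Compare pos 2 ('c') with pos 5 ('d'): MISMATCH
  Compare pos 3 ('h') with pos 4 ('k'): MISMATCH
Result: not a palindrome

0


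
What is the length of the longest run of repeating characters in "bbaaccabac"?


Input: "bbaaccabac"
Scanning for longest run:
  Position 1 ('b'): continues run of 'b', length=2
  Position 2 ('a'): new char, reset run to 1
  Position 3 ('a'): continues run of 'a', length=2
  Position 4 ('c'): new char, reset run to 1
  Position 5 ('c'): continues run of 'c', length=2
  Position 6 ('a'): new char, reset run to 1
  Position 7 ('b'): new char, reset run to 1
  Position 8 ('a'): new char, reset run to 1
  Position 9 ('c'): new char, reset run to 1
Longest run: 'b' with length 2

2


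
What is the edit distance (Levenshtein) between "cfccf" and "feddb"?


Computing edit distance: "cfccf" -> "feddb"
DP table:
           f    e    d    d    b
      0    1    2    3    4    5
  c   1    1    2    3    4    5
  f   2    1    2    3    4    5
  c   3    2    2    3    4    5
  c   4    3    3    3    4    5
  f   5    4    4    4    4    5
Edit distance = dp[5][5] = 5

5


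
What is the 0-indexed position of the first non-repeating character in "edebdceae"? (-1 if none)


Input: edebdceae
Character frequencies:
  'a': 1
  'b': 1
  'c': 1
  'd': 2
  'e': 4
Scanning left to right for freq == 1:
  Position 0 ('e'): freq=4, skip
  Position 1 ('d'): freq=2, skip
  Position 2 ('e'): freq=4, skip
  Position 3 ('b'): unique! => answer = 3

3


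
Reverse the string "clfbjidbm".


Input: clfbjidbm
Reading characters right to left:
  Position 8: 'm'
  Position 7: 'b'
  Position 6: 'd'
  Position 5: 'i'
  Position 4: 'j'
  Position 3: 'b'
  Position 2: 'f'
  Position 1: 'l'
  Position 0: 'c'
Reversed: mbdijbflc

mbdijbflc


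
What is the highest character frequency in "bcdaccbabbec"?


Input: bcdaccbabbec
Character counts:
  'a': 2
  'b': 4
  'c': 4
  'd': 1
  'e': 1
Maximum frequency: 4

4


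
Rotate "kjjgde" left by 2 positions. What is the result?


Input: "kjjgde", rotate left by 2
First 2 characters: "kj"
Remaining characters: "jgde"
Concatenate remaining + first: "jgde" + "kj" = "jgdekj"

jgdekj


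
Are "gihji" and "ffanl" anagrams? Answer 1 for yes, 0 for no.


Strings: "gihji", "ffanl"
Sorted first:  ghiij
Sorted second: affln
Differ at position 0: 'g' vs 'a' => not anagrams

0


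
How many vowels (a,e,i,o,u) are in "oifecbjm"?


Input: oifecbjm
Checking each character:
  'o' at position 0: vowel (running total: 1)
  'i' at position 1: vowel (running total: 2)
  'f' at position 2: consonant
  'e' at position 3: vowel (running total: 3)
  'c' at position 4: consonant
  'b' at position 5: consonant
  'j' at position 6: consonant
  'm' at position 7: consonant
Total vowels: 3

3


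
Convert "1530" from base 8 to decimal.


Input: "1530" in base 8
Positional expansion:
  Digit '1' (value 1) x 8^3 = 512
  Digit '5' (value 5) x 8^2 = 320
  Digit '3' (value 3) x 8^1 = 24
  Digit '0' (value 0) x 8^0 = 0
Sum = 856

856


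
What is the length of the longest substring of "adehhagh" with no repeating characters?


Input: "adehhagh"
Sliding window (track last position of each char):
  Position 0 ('a'): window [0,0] length 1 -- new best
  Position 1 ('d'): window [0,1] length 2 -- new best
  Position 2 ('e'): window [0,2] length 3 -- new best
  Position 3 ('h'): window [0,3] length 4 -- new best
  Position 4 ('h'): repeat (last at 3), move window start to 4
  Position 4 ('h'): window [4,4] length 1
  Position 5 ('a'): window [4,5] length 2
  Position 6 ('g'): window [4,6] length 3
  Position 7 ('h'): repeat (last at 4), move window start to 5
  Position 7 ('h'): window [5,7] length 3
Longest substring with no repeats: "adeh" with length 4

4


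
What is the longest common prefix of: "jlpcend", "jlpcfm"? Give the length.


Words: jlpcend, jlpcfm
  Position 0: all 'j' => match
  Position 1: all 'l' => match
  Position 2: all 'p' => match
  Position 3: all 'c' => match
  Position 4: ('e', 'f') => mismatch, stop
LCP = "jlpc" (length 4)

4


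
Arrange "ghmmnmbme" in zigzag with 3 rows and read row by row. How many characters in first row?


Zigzag "ghmmnmbme" into 3 rows:
Placing characters:
  'g' => row 0
  'h' => row 1
  'm' => row 2
  'm' => row 1
  'n' => row 0
  'm' => row 1
  'b' => row 2
  'm' => row 1
  'e' => row 0
Rows:
  Row 0: "gne"
  Row 1: "hmmm"
  Row 2: "mb"
First row length: 3

3


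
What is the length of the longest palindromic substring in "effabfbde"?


Input: "effabfbde"
Checking substrings for palindromes:
  [4:7] "bfb" (len 3) => palindrome
  [1:3] "ff" (len 2) => palindrome
Longest palindromic substring: "bfb" with length 3

3


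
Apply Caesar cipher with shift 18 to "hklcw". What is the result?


Caesar cipher: shift "hklcw" by 18
  'h' (pos 7) + 18 = pos 25 = 'z'
  'k' (pos 10) + 18 = pos 2 = 'c'
  'l' (pos 11) + 18 = pos 3 = 'd'
  'c' (pos 2) + 18 = pos 20 = 'u'
  'w' (pos 22) + 18 = pos 14 = 'o'
Result: zcduo

zcduo


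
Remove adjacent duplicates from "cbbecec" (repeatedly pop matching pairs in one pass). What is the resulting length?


Input: cbbecec
Stack-based adjacent duplicate removal:
  Read 'c': push. Stack: c
  Read 'b': push. Stack: cb
  Read 'b': matches stack top 'b' => pop. Stack: c
  Read 'e': push. Stack: ce
  Read 'c': push. Stack: cec
  Read 'e': push. Stack: cece
  Read 'c': push. Stack: cecec
Final stack: "cecec" (length 5)

5


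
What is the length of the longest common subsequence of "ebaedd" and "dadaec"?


LCS of "ebaedd" and "dadaec"
DP table:
           d    a    d    a    e    c
      0    0    0    0    0    0    0
  e   0    0    0    0    0    1    1
  b   0    0    0    0    0    1    1
  a   0    0    1    1    1    1    1
  e   0    0    1    1    1    2    2
  d   0    1    1    2    2    2    2
  d   0    1    1    2    2    2    2
LCS length = dp[6][6] = 2

2


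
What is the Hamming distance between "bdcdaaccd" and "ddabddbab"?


Comparing "bdcdaaccd" and "ddabddbab" position by position:
  Position 0: 'b' vs 'd' => differ
  Position 1: 'd' vs 'd' => same
  Position 2: 'c' vs 'a' => differ
  Position 3: 'd' vs 'b' => differ
  Position 4: 'a' vs 'd' => differ
  Position 5: 'a' vs 'd' => differ
  Position 6: 'c' vs 'b' => differ
  Position 7: 'c' vs 'a' => differ
  Position 8: 'd' vs 'b' => differ
Total differences (Hamming distance): 8

8


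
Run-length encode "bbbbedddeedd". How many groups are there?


Input: bbbbedddeedd
Scanning for consecutive runs:
  Group 1: 'b' x 4 (positions 0-3)
  Group 2: 'e' x 1 (positions 4-4)
  Group 3: 'd' x 3 (positions 5-7)
  Group 4: 'e' x 2 (positions 8-9)
  Group 5: 'd' x 2 (positions 10-11)
Total groups: 5

5


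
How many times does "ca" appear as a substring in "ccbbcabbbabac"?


Searching for "ca" in "ccbbcabbbabac"
Scanning each position:
  Position 0: "cc" => no
  Position 1: "cb" => no
  Position 2: "bb" => no
  Position 3: "bc" => no
  Position 4: "ca" => MATCH
  Position 5: "ab" => no
  Position 6: "bb" => no
  Position 7: "bb" => no
  Position 8: "ba" => no
  Position 9: "ab" => no
  Position 10: "ba" => no
  Position 11: "ac" => no
Total occurrences: 1

1


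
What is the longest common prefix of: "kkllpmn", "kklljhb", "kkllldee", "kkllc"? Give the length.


Words: kkllpmn, kklljhb, kkllldee, kkllc
  Position 0: all 'k' => match
  Position 1: all 'k' => match
  Position 2: all 'l' => match
  Position 3: all 'l' => match
  Position 4: ('p', 'j', 'l', 'c') => mismatch, stop
LCP = "kkll" (length 4)

4


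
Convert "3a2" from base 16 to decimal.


Input: "3a2" in base 16
Positional expansion:
  Digit '3' (value 3) x 16^2 = 768
  Digit 'a' (value 10) x 16^1 = 160
  Digit '2' (value 2) x 16^0 = 2
Sum = 930

930


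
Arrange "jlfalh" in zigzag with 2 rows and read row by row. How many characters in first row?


Zigzag "jlfalh" into 2 rows:
Placing characters:
  'j' => row 0
  'l' => row 1
  'f' => row 0
  'a' => row 1
  'l' => row 0
  'h' => row 1
Rows:
  Row 0: "jfl"
  Row 1: "lah"
First row length: 3

3


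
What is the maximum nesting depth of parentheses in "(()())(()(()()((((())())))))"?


Input: "(()())(()(()()((((())())))))"
Tracking depth:
  Position 0 '(': depth becomes 1
  Position 1 '(': depth becomes 2
  Position 2 ')': depth becomes 1
  Position 3 '(': depth becomes 2
  Position 4 ')': depth becomes 1
  Position 5 ')': depth becomes 0
  Position 6 '(': depth becomes 1
  Position 7 '(': depth becomes 2
  Position 8 ')': depth becomes 1
  Position 9 '(': depth becomes 2
  Position 10 '(': depth becomes 3
  Position 11 ')': depth becomes 2
  Position 12 '(': depth becomes 3
  Position 13 ')': depth becomes 2
  Position 14 '(': depth becomes 3
  Position 15 '(': depth becomes 4
  Position 16 '(': depth becomes 5
  Position 17 '(': depth becomes 6
  Position 18 '(': depth becomes 7
  Position 19 ')': depth becomes 6
  Position 20 ')': depth becomes 5
  Position 21 '(': depth becomes 6
  Position 22 ')': depth becomes 5
  Position 23 ')': depth becomes 4
  Position 24 ')': depth becomes 3
  Position 25 ')': depth becomes 2
  Position 26 ')': depth becomes 1
  Position 27 ')': depth becomes 0
Maximum depth reached: 7

7


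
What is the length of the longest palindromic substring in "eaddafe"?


Input: "eaddafe"
Checking substrings for palindromes:
  [1:5] "adda" (len 4) => palindrome
  [2:4] "dd" (len 2) => palindrome
Longest palindromic substring: "adda" with length 4

4


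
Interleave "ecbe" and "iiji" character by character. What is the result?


Interleaving "ecbe" and "iiji":
  Position 0: 'e' from first, 'i' from second => "ei"
  Position 1: 'c' from first, 'i' from second => "ci"
  Position 2: 'b' from first, 'j' from second => "bj"
  Position 3: 'e' from first, 'i' from second => "ei"
Result: eicibjei

eicibjei


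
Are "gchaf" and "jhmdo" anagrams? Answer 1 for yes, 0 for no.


Strings: "gchaf", "jhmdo"
Sorted first:  acfgh
Sorted second: dhjmo
Differ at position 0: 'a' vs 'd' => not anagrams

0


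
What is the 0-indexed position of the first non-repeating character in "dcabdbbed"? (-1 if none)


Input: dcabdbbed
Character frequencies:
  'a': 1
  'b': 3
  'c': 1
  'd': 3
  'e': 1
Scanning left to right for freq == 1:
  Position 0 ('d'): freq=3, skip
  Position 1 ('c'): unique! => answer = 1

1


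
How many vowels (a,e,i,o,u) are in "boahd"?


Input: boahd
Checking each character:
  'b' at position 0: consonant
  'o' at position 1: vowel (running total: 1)
  'a' at position 2: vowel (running total: 2)
  'h' at position 3: consonant
  'd' at position 4: consonant
Total vowels: 2

2


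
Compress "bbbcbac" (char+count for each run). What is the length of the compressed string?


Input: bbbcbac
Runs:
  'b' x 3 => "b3"
  'c' x 1 => "c1"
  'b' x 1 => "b1"
  'a' x 1 => "a1"
  'c' x 1 => "c1"
Compressed: "b3c1b1a1c1"
Compressed length: 10

10


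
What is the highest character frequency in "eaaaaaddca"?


Input: eaaaaaddca
Character counts:
  'a': 6
  'c': 1
  'd': 2
  'e': 1
Maximum frequency: 6

6


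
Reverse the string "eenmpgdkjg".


Input: eenmpgdkjg
Reading characters right to left:
  Position 9: 'g'
  Position 8: 'j'
  Position 7: 'k'
  Position 6: 'd'
  Position 5: 'g'
  Position 4: 'p'
  Position 3: 'm'
  Position 2: 'n'
  Position 1: 'e'
  Position 0: 'e'
Reversed: gjkdgpmnee

gjkdgpmnee


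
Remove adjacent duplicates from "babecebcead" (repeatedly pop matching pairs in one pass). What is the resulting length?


Input: babecebcead
Stack-based adjacent duplicate removal:
  Read 'b': push. Stack: b
  Read 'a': push. Stack: ba
  Read 'b': push. Stack: bab
  Read 'e': push. Stack: babe
  Read 'c': push. Stack: babec
  Read 'e': push. Stack: babece
  Read 'b': push. Stack: babeceb
  Read 'c': push. Stack: babecebc
  Read 'e': push. Stack: babecebce
  Read 'a': push. Stack: babecebcea
  Read 'd': push. Stack: babecebcead
Final stack: "babecebcead" (length 11)

11


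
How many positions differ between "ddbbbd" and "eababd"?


Comparing "ddbbbd" and "eababd" position by position:
  Position 0: 'd' vs 'e' => DIFFER
  Position 1: 'd' vs 'a' => DIFFER
  Position 2: 'b' vs 'b' => same
  Position 3: 'b' vs 'a' => DIFFER
  Position 4: 'b' vs 'b' => same
  Position 5: 'd' vs 'd' => same
Positions that differ: 3

3


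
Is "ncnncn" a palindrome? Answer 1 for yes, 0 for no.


Input: ncnncn
Reversed: ncnncn
  Compare pos 0 ('n') with pos 5 ('n'): match
  Compare pos 1 ('c') with pos 4 ('c'): match
  Compare pos 2 ('n') with pos 3 ('n'): match
Result: palindrome

1


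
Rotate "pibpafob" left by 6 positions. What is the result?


Input: "pibpafob", rotate left by 6
First 6 characters: "pibpaf"
Remaining characters: "ob"
Concatenate remaining + first: "ob" + "pibpaf" = "obpibpaf"

obpibpaf


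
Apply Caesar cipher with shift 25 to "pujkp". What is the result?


Caesar cipher: shift "pujkp" by 25
  'p' (pos 15) + 25 = pos 14 = 'o'
  'u' (pos 20) + 25 = pos 19 = 't'
  'j' (pos 9) + 25 = pos 8 = 'i'
  'k' (pos 10) + 25 = pos 9 = 'j'
  'p' (pos 15) + 25 = pos 14 = 'o'
Result: otijo

otijo


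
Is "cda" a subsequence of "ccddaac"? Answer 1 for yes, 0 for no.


Check if "cda" is a subsequence of "ccddaac"
Greedy scan:
  Position 0 ('c'): matches sub[0] = 'c'
  Position 1 ('c'): no match needed
  Position 2 ('d'): matches sub[1] = 'd'
  Position 3 ('d'): no match needed
  Position 4 ('a'): matches sub[2] = 'a'
  Position 5 ('a'): no match needed
  Position 6 ('c'): no match needed
All 3 characters matched => is a subsequence

1


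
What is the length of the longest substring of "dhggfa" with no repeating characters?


Input: "dhggfa"
Sliding window (track last position of each char):
  Position 0 ('d'): window [0,0] length 1 -- new best
  Position 1 ('h'): window [0,1] length 2 -- new best
  Position 2 ('g'): window [0,2] length 3 -- new best
  Position 3 ('g'): repeat (last at 2), move window start to 3
  Position 3 ('g'): window [3,3] length 1
  Position 4 ('f'): window [3,4] length 2
  Position 5 ('a'): window [3,5] length 3
Longest substring with no repeats: "dhg" with length 3

3


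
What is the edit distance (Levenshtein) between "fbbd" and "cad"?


Computing edit distance: "fbbd" -> "cad"
DP table:
           c    a    d
      0    1    2    3
  f   1    1    2    3
  b   2    2    2    3
  b   3    3    3    3
  d   4    4    4    3
Edit distance = dp[4][3] = 3

3


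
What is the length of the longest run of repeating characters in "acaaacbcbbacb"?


Input: "acaaacbcbbacb"
Scanning for longest run:
  Position 1 ('c'): new char, reset run to 1
  Position 2 ('a'): new char, reset run to 1
  Position 3 ('a'): continues run of 'a', length=2
  Position 4 ('a'): continues run of 'a', length=3
  Position 5 ('c'): new char, reset run to 1
  Position 6 ('b'): new char, reset run to 1
  Position 7 ('c'): new char, reset run to 1
  Position 8 ('b'): new char, reset run to 1
  Position 9 ('b'): continues run of 'b', length=2
  Position 10 ('a'): new char, reset run to 1
  Position 11 ('c'): new char, reset run to 1
  Position 12 ('b'): new char, reset run to 1
Longest run: 'a' with length 3

3


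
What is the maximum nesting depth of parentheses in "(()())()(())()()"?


Input: "(()())()(())()()"
Tracking depth:
  Position 0 '(': depth becomes 1
  Position 1 '(': depth becomes 2
  Position 2 ')': depth becomes 1
  Position 3 '(': depth becomes 2
  Position 4 ')': depth becomes 1
  Position 5 ')': depth becomes 0
  Position 6 '(': depth becomes 1
  Position 7 ')': depth becomes 0
  Position 8 '(': depth becomes 1
  Position 9 '(': depth becomes 2
  Position 10 ')': depth becomes 1
  Position 11 ')': depth becomes 0
  Position 12 '(': depth becomes 1
  Position 13 ')': depth becomes 0
  Position 14 '(': depth becomes 1
  Position 15 ')': depth becomes 0
Maximum depth reached: 2

2


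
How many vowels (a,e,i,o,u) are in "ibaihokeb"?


Input: ibaihokeb
Checking each character:
  'i' at position 0: vowel (running total: 1)
  'b' at position 1: consonant
  'a' at position 2: vowel (running total: 2)
  'i' at position 3: vowel (running total: 3)
  'h' at position 4: consonant
  'o' at position 5: vowel (running total: 4)
  'k' at position 6: consonant
  'e' at position 7: vowel (running total: 5)
  'b' at position 8: consonant
Total vowels: 5

5


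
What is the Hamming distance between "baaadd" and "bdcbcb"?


Comparing "baaadd" and "bdcbcb" position by position:
  Position 0: 'b' vs 'b' => same
  Position 1: 'a' vs 'd' => differ
  Position 2: 'a' vs 'c' => differ
  Position 3: 'a' vs 'b' => differ
  Position 4: 'd' vs 'c' => differ
  Position 5: 'd' vs 'b' => differ
Total differences (Hamming distance): 5

5


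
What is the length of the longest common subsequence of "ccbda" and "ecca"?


LCS of "ccbda" and "ecca"
DP table:
           e    c    c    a
      0    0    0    0    0
  c   0    0    1    1    1
  c   0    0    1    2    2
  b   0    0    1    2    2
  d   0    0    1    2    2
  a   0    0    1    2    3
LCS length = dp[5][4] = 3

3


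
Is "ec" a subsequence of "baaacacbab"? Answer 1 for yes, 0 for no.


Check if "ec" is a subsequence of "baaacacbab"
Greedy scan:
  Position 0 ('b'): no match needed
  Position 1 ('a'): no match needed
  Position 2 ('a'): no match needed
  Position 3 ('a'): no match needed
  Position 4 ('c'): no match needed
  Position 5 ('a'): no match needed
  Position 6 ('c'): no match needed
  Position 7 ('b'): no match needed
  Position 8 ('a'): no match needed
  Position 9 ('b'): no match needed
Only matched 0/2 characters => not a subsequence

0


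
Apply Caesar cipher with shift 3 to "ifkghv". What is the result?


Caesar cipher: shift "ifkghv" by 3
  'i' (pos 8) + 3 = pos 11 = 'l'
  'f' (pos 5) + 3 = pos 8 = 'i'
  'k' (pos 10) + 3 = pos 13 = 'n'
  'g' (pos 6) + 3 = pos 9 = 'j'
  'h' (pos 7) + 3 = pos 10 = 'k'
  'v' (pos 21) + 3 = pos 24 = 'y'
Result: linjky

linjky


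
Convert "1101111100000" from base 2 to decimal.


Input: "1101111100000" in base 2
Positional expansion:
  Digit '1' (value 1) x 2^12 = 4096
  Digit '1' (value 1) x 2^11 = 2048
  Digit '0' (value 0) x 2^10 = 0
  Digit '1' (value 1) x 2^9 = 512
  Digit '1' (value 1) x 2^8 = 256
  Digit '1' (value 1) x 2^7 = 128
  Digit '1' (value 1) x 2^6 = 64
  Digit '1' (value 1) x 2^5 = 32
  Digit '0' (value 0) x 2^4 = 0
  Digit '0' (value 0) x 2^3 = 0
  Digit '0' (value 0) x 2^2 = 0
  Digit '0' (value 0) x 2^1 = 0
  Digit '0' (value 0) x 2^0 = 0
Sum = 7136

7136


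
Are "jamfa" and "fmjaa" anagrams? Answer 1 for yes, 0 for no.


Strings: "jamfa", "fmjaa"
Sorted first:  aafjm
Sorted second: aafjm
Sorted forms match => anagrams

1


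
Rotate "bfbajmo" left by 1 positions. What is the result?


Input: "bfbajmo", rotate left by 1
First 1 characters: "b"
Remaining characters: "fbajmo"
Concatenate remaining + first: "fbajmo" + "b" = "fbajmob"

fbajmob


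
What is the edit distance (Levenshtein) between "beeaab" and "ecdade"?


Computing edit distance: "beeaab" -> "ecdade"
DP table:
           e    c    d    a    d    e
      0    1    2    3    4    5    6
  b   1    1    2    3    4    5    6
  e   2    1    2    3    4    5    5
  e   3    2    2    3    4    5    5
  a   4    3    3    3    3    4    5
  a   5    4    4    4    3    4    5
  b   6    5    5    5    4    4    5
Edit distance = dp[6][6] = 5

5


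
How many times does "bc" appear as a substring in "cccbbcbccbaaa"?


Searching for "bc" in "cccbbcbccbaaa"
Scanning each position:
  Position 0: "cc" => no
  Position 1: "cc" => no
  Position 2: "cb" => no
  Position 3: "bb" => no
  Position 4: "bc" => MATCH
  Position 5: "cb" => no
  Position 6: "bc" => MATCH
  Position 7: "cc" => no
  Position 8: "cb" => no
  Position 9: "ba" => no
  Position 10: "aa" => no
  Position 11: "aa" => no
Total occurrences: 2

2


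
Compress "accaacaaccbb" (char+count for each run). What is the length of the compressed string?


Input: accaacaaccbb
Runs:
  'a' x 1 => "a1"
  'c' x 2 => "c2"
  'a' x 2 => "a2"
  'c' x 1 => "c1"
  'a' x 2 => "a2"
  'c' x 2 => "c2"
  'b' x 2 => "b2"
Compressed: "a1c2a2c1a2c2b2"
Compressed length: 14

14


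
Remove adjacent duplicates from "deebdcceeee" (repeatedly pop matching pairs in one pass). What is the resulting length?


Input: deebdcceeee
Stack-based adjacent duplicate removal:
  Read 'd': push. Stack: d
  Read 'e': push. Stack: de
  Read 'e': matches stack top 'e' => pop. Stack: d
  Read 'b': push. Stack: db
  Read 'd': push. Stack: dbd
  Read 'c': push. Stack: dbdc
  Read 'c': matches stack top 'c' => pop. Stack: dbd
  Read 'e': push. Stack: dbde
  Read 'e': matches stack top 'e' => pop. Stack: dbd
  Read 'e': push. Stack: dbde
  Read 'e': matches stack top 'e' => pop. Stack: dbd
Final stack: "dbd" (length 3)

3


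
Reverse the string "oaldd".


Input: oaldd
Reading characters right to left:
  Position 4: 'd'
  Position 3: 'd'
  Position 2: 'l'
  Position 1: 'a'
  Position 0: 'o'
Reversed: ddlao

ddlao


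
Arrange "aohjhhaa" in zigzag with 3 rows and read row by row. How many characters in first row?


Zigzag "aohjhhaa" into 3 rows:
Placing characters:
  'a' => row 0
  'o' => row 1
  'h' => row 2
  'j' => row 1
  'h' => row 0
  'h' => row 1
  'a' => row 2
  'a' => row 1
Rows:
  Row 0: "ah"
  Row 1: "ojha"
  Row 2: "ha"
First row length: 2

2


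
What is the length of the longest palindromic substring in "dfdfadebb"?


Input: "dfdfadebb"
Checking substrings for palindromes:
  [0:3] "dfd" (len 3) => palindrome
  [1:4] "fdf" (len 3) => palindrome
  [7:9] "bb" (len 2) => palindrome
Longest palindromic substring: "dfd" with length 3

3


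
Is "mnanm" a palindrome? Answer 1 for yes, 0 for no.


Input: mnanm
Reversed: mnanm
  Compare pos 0 ('m') with pos 4 ('m'): match
  Compare pos 1 ('n') with pos 3 ('n'): match
Result: palindrome

1


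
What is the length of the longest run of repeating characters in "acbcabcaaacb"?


Input: "acbcabcaaacb"
Scanning for longest run:
  Position 1 ('c'): new char, reset run to 1
  Position 2 ('b'): new char, reset run to 1
  Position 3 ('c'): new char, reset run to 1
  Position 4 ('a'): new char, reset run to 1
  Position 5 ('b'): new char, reset run to 1
  Position 6 ('c'): new char, reset run to 1
  Position 7 ('a'): new char, reset run to 1
  Position 8 ('a'): continues run of 'a', length=2
  Position 9 ('a'): continues run of 'a', length=3
  Position 10 ('c'): new char, reset run to 1
  Position 11 ('b'): new char, reset run to 1
Longest run: 'a' with length 3

3


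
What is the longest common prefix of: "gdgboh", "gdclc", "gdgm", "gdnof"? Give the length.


Words: gdgboh, gdclc, gdgm, gdnof
  Position 0: all 'g' => match
  Position 1: all 'd' => match
  Position 2: ('g', 'c', 'g', 'n') => mismatch, stop
LCP = "gd" (length 2)

2


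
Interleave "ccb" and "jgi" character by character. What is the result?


Interleaving "ccb" and "jgi":
  Position 0: 'c' from first, 'j' from second => "cj"
  Position 1: 'c' from first, 'g' from second => "cg"
  Position 2: 'b' from first, 'i' from second => "bi"
Result: cjcgbi

cjcgbi


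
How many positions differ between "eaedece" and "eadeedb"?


Comparing "eaedece" and "eadeedb" position by position:
  Position 0: 'e' vs 'e' => same
  Position 1: 'a' vs 'a' => same
  Position 2: 'e' vs 'd' => DIFFER
  Position 3: 'd' vs 'e' => DIFFER
  Position 4: 'e' vs 'e' => same
  Position 5: 'c' vs 'd' => DIFFER
  Position 6: 'e' vs 'b' => DIFFER
Positions that differ: 4

4


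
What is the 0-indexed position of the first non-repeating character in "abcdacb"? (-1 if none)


Input: abcdacb
Character frequencies:
  'a': 2
  'b': 2
  'c': 2
  'd': 1
Scanning left to right for freq == 1:
  Position 0 ('a'): freq=2, skip
  Position 1 ('b'): freq=2, skip
  Position 2 ('c'): freq=2, skip
  Position 3 ('d'): unique! => answer = 3

3


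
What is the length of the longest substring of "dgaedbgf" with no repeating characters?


Input: "dgaedbgf"
Sliding window (track last position of each char):
  Position 0 ('d'): window [0,0] length 1 -- new best
  Position 1 ('g'): window [0,1] length 2 -- new best
  Position 2 ('a'): window [0,2] length 3 -- new best
  Position 3 ('e'): window [0,3] length 4 -- new best
  Position 4 ('d'): repeat (last at 0), move window start to 1
  Position 4 ('d'): window [1,4] length 4
  Position 5 ('b'): window [1,5] length 5 -- new best
  Position 6 ('g'): repeat (last at 1), move window start to 2
  Position 6 ('g'): window [2,6] length 5
  Position 7 ('f'): window [2,7] length 6 -- new best
Longest substring with no repeats: "aedbgf" with length 6

6


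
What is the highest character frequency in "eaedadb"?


Input: eaedadb
Character counts:
  'a': 2
  'b': 1
  'd': 2
  'e': 2
Maximum frequency: 2

2


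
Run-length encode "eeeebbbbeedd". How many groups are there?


Input: eeeebbbbeedd
Scanning for consecutive runs:
  Group 1: 'e' x 4 (positions 0-3)
  Group 2: 'b' x 4 (positions 4-7)
  Group 3: 'e' x 2 (positions 8-9)
  Group 4: 'd' x 2 (positions 10-11)
Total groups: 4

4


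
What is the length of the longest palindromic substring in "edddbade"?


Input: "edddbade"
Checking substrings for palindromes:
  [1:4] "ddd" (len 3) => palindrome
  [1:3] "dd" (len 2) => palindrome
  [2:4] "dd" (len 2) => palindrome
Longest palindromic substring: "ddd" with length 3

3


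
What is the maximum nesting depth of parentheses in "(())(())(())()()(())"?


Input: "(())(())(())()()(())"
Tracking depth:
  Position 0 '(': depth becomes 1
  Position 1 '(': depth becomes 2
  Position 2 ')': depth becomes 1
  Position 3 ')': depth becomes 0
  Position 4 '(': depth becomes 1
  Position 5 '(': depth becomes 2
  Position 6 ')': depth becomes 1
  Position 7 ')': depth becomes 0
  Position 8 '(': depth becomes 1
  Position 9 '(': depth becomes 2
  Position 10 ')': depth becomes 1
  Position 11 ')': depth becomes 0
  Position 12 '(': depth becomes 1
  Position 13 ')': depth becomes 0
  Position 14 '(': depth becomes 1
  Position 15 ')': depth becomes 0
  Position 16 '(': depth becomes 1
  Position 17 '(': depth becomes 2
  Position 18 ')': depth becomes 1
  Position 19 ')': depth becomes 0
Maximum depth reached: 2

2


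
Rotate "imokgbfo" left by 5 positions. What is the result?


Input: "imokgbfo", rotate left by 5
First 5 characters: "imokg"
Remaining characters: "bfo"
Concatenate remaining + first: "bfo" + "imokg" = "bfoimokg"

bfoimokg


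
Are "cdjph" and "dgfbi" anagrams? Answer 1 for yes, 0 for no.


Strings: "cdjph", "dgfbi"
Sorted first:  cdhjp
Sorted second: bdfgi
Differ at position 0: 'c' vs 'b' => not anagrams

0


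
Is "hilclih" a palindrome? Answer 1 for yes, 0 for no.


Input: hilclih
Reversed: hilclih
  Compare pos 0 ('h') with pos 6 ('h'): match
  Compare pos 1 ('i') with pos 5 ('i'): match
  Compare pos 2 ('l') with pos 4 ('l'): match
Result: palindrome

1


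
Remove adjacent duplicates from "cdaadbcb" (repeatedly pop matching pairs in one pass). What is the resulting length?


Input: cdaadbcb
Stack-based adjacent duplicate removal:
  Read 'c': push. Stack: c
  Read 'd': push. Stack: cd
  Read 'a': push. Stack: cda
  Read 'a': matches stack top 'a' => pop. Stack: cd
  Read 'd': matches stack top 'd' => pop. Stack: c
  Read 'b': push. Stack: cb
  Read 'c': push. Stack: cbc
  Read 'b': push. Stack: cbcb
Final stack: "cbcb" (length 4)

4


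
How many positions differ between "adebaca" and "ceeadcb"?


Comparing "adebaca" and "ceeadcb" position by position:
  Position 0: 'a' vs 'c' => DIFFER
  Position 1: 'd' vs 'e' => DIFFER
  Position 2: 'e' vs 'e' => same
  Position 3: 'b' vs 'a' => DIFFER
  Position 4: 'a' vs 'd' => DIFFER
  Position 5: 'c' vs 'c' => same
  Position 6: 'a' vs 'b' => DIFFER
Positions that differ: 5

5


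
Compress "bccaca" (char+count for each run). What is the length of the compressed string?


Input: bccaca
Runs:
  'b' x 1 => "b1"
  'c' x 2 => "c2"
  'a' x 1 => "a1"
  'c' x 1 => "c1"
  'a' x 1 => "a1"
Compressed: "b1c2a1c1a1"
Compressed length: 10

10


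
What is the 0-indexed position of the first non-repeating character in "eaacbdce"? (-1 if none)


Input: eaacbdce
Character frequencies:
  'a': 2
  'b': 1
  'c': 2
  'd': 1
  'e': 2
Scanning left to right for freq == 1:
  Position 0 ('e'): freq=2, skip
  Position 1 ('a'): freq=2, skip
  Position 2 ('a'): freq=2, skip
  Position 3 ('c'): freq=2, skip
  Position 4 ('b'): unique! => answer = 4

4


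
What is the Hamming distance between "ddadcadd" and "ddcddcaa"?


Comparing "ddadcadd" and "ddcddcaa" position by position:
  Position 0: 'd' vs 'd' => same
  Position 1: 'd' vs 'd' => same
  Position 2: 'a' vs 'c' => differ
  Position 3: 'd' vs 'd' => same
  Position 4: 'c' vs 'd' => differ
  Position 5: 'a' vs 'c' => differ
  Position 6: 'd' vs 'a' => differ
  Position 7: 'd' vs 'a' => differ
Total differences (Hamming distance): 5

5


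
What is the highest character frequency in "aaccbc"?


Input: aaccbc
Character counts:
  'a': 2
  'b': 1
  'c': 3
Maximum frequency: 3

3


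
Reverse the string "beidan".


Input: beidan
Reading characters right to left:
  Position 5: 'n'
  Position 4: 'a'
  Position 3: 'd'
  Position 2: 'i'
  Position 1: 'e'
  Position 0: 'b'
Reversed: nadieb

nadieb


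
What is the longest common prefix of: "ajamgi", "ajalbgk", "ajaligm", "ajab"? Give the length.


Words: ajamgi, ajalbgk, ajaligm, ajab
  Position 0: all 'a' => match
  Position 1: all 'j' => match
  Position 2: all 'a' => match
  Position 3: ('m', 'l', 'l', 'b') => mismatch, stop
LCP = "aja" (length 3)

3


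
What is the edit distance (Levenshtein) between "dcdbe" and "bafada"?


Computing edit distance: "dcdbe" -> "bafada"
DP table:
           b    a    f    a    d    a
      0    1    2    3    4    5    6
  d   1    1    2    3    4    4    5
  c   2    2    2    3    4    5    5
  d   3    3    3    3    4    4    5
  b   4    3    4    4    4    5    5
  e   5    4    4    5    5    5    6
Edit distance = dp[5][6] = 6

6


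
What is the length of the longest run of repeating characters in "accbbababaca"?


Input: "accbbababaca"
Scanning for longest run:
  Position 1 ('c'): new char, reset run to 1
  Position 2 ('c'): continues run of 'c', length=2
  Position 3 ('b'): new char, reset run to 1
  Position 4 ('b'): continues run of 'b', length=2
  Position 5 ('a'): new char, reset run to 1
  Position 6 ('b'): new char, reset run to 1
  Position 7 ('a'): new char, reset run to 1
  Position 8 ('b'): new char, reset run to 1
  Position 9 ('a'): new char, reset run to 1
  Position 10 ('c'): new char, reset run to 1
  Position 11 ('a'): new char, reset run to 1
Longest run: 'c' with length 2

2


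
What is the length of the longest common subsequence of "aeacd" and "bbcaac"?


LCS of "aeacd" and "bbcaac"
DP table:
           b    b    c    a    a    c
      0    0    0    0    0    0    0
  a   0    0    0    0    1    1    1
  e   0    0    0    0    1    1    1
  a   0    0    0    0    1    2    2
  c   0    0    0    1    1    2    3
  d   0    0    0    1    1    2    3
LCS length = dp[5][6] = 3

3


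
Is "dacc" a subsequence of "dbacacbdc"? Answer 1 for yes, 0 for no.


Check if "dacc" is a subsequence of "dbacacbdc"
Greedy scan:
  Position 0 ('d'): matches sub[0] = 'd'
  Position 1 ('b'): no match needed
  Position 2 ('a'): matches sub[1] = 'a'
  Position 3 ('c'): matches sub[2] = 'c'
  Position 4 ('a'): no match needed
  Position 5 ('c'): matches sub[3] = 'c'
  Position 6 ('b'): no match needed
  Position 7 ('d'): no match needed
  Position 8 ('c'): no match needed
All 4 characters matched => is a subsequence

1


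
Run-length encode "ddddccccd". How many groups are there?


Input: ddddccccd
Scanning for consecutive runs:
  Group 1: 'd' x 4 (positions 0-3)
  Group 2: 'c' x 4 (positions 4-7)
  Group 3: 'd' x 1 (positions 8-8)
Total groups: 3

3


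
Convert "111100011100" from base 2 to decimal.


Input: "111100011100" in base 2
Positional expansion:
  Digit '1' (value 1) x 2^11 = 2048
  Digit '1' (value 1) x 2^10 = 1024
  Digit '1' (value 1) x 2^9 = 512
  Digit '1' (value 1) x 2^8 = 256
  Digit '0' (value 0) x 2^7 = 0
  Digit '0' (value 0) x 2^6 = 0
  Digit '0' (value 0) x 2^5 = 0
  Digit '1' (value 1) x 2^4 = 16
  Digit '1' (value 1) x 2^3 = 8
  Digit '1' (value 1) x 2^2 = 4
  Digit '0' (value 0) x 2^1 = 0
  Digit '0' (value 0) x 2^0 = 0
Sum = 3868

3868


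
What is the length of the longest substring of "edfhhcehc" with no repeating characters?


Input: "edfhhcehc"
Sliding window (track last position of each char):
  Position 0 ('e'): window [0,0] length 1 -- new best
  Position 1 ('d'): window [0,1] length 2 -- new best
  Position 2 ('f'): window [0,2] length 3 -- new best
  Position 3 ('h'): window [0,3] length 4 -- new best
  Position 4 ('h'): repeat (last at 3), move window start to 4
  Position 4 ('h'): window [4,4] length 1
  Position 5 ('c'): window [4,5] length 2
  Position 6 ('e'): window [4,6] length 3
  Position 7 ('h'): repeat (last at 4), move window start to 5
  Position 7 ('h'): window [5,7] length 3
  Position 8 ('c'): repeat (last at 5), move window start to 6
  Position 8 ('c'): window [6,8] length 3
Longest substring with no repeats: "edfh" with length 4

4


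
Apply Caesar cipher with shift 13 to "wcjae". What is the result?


Caesar cipher: shift "wcjae" by 13
  'w' (pos 22) + 13 = pos 9 = 'j'
  'c' (pos 2) + 13 = pos 15 = 'p'
  'j' (pos 9) + 13 = pos 22 = 'w'
  'a' (pos 0) + 13 = pos 13 = 'n'
  'e' (pos 4) + 13 = pos 17 = 'r'
Result: jpwnr

jpwnr


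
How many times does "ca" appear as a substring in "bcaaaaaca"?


Searching for "ca" in "bcaaaaaca"
Scanning each position:
  Position 0: "bc" => no
  Position 1: "ca" => MATCH
  Position 2: "aa" => no
  Position 3: "aa" => no
  Position 4: "aa" => no
  Position 5: "aa" => no
  Position 6: "ac" => no
  Position 7: "ca" => MATCH
Total occurrences: 2

2


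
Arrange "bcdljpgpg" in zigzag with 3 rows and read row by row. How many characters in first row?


Zigzag "bcdljpgpg" into 3 rows:
Placing characters:
  'b' => row 0
  'c' => row 1
  'd' => row 2
  'l' => row 1
  'j' => row 0
  'p' => row 1
  'g' => row 2
  'p' => row 1
  'g' => row 0
Rows:
  Row 0: "bjg"
  Row 1: "clpp"
  Row 2: "dg"
First row length: 3

3


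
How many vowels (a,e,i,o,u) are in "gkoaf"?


Input: gkoaf
Checking each character:
  'g' at position 0: consonant
  'k' at position 1: consonant
  'o' at position 2: vowel (running total: 1)
  'a' at position 3: vowel (running total: 2)
  'f' at position 4: consonant
Total vowels: 2

2


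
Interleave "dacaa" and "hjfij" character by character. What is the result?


Interleaving "dacaa" and "hjfij":
  Position 0: 'd' from first, 'h' from second => "dh"
  Position 1: 'a' from first, 'j' from second => "aj"
  Position 2: 'c' from first, 'f' from second => "cf"
  Position 3: 'a' from first, 'i' from second => "ai"
  Position 4: 'a' from first, 'j' from second => "aj"
Result: dhajcfaiaj

dhajcfaiaj


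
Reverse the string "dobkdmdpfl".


Input: dobkdmdpfl
Reading characters right to left:
  Position 9: 'l'
  Position 8: 'f'
  Position 7: 'p'
  Position 6: 'd'
  Position 5: 'm'
  Position 4: 'd'
  Position 3: 'k'
  Position 2: 'b'
  Position 1: 'o'
  Position 0: 'd'
Reversed: lfpdmdkbod

lfpdmdkbod


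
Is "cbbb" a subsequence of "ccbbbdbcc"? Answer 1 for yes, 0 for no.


Check if "cbbb" is a subsequence of "ccbbbdbcc"
Greedy scan:
  Position 0 ('c'): matches sub[0] = 'c'
  Position 1 ('c'): no match needed
  Position 2 ('b'): matches sub[1] = 'b'
  Position 3 ('b'): matches sub[2] = 'b'
  Position 4 ('b'): matches sub[3] = 'b'
  Position 5 ('d'): no match needed
  Position 6 ('b'): no match needed
  Position 7 ('c'): no match needed
  Position 8 ('c'): no match needed
All 4 characters matched => is a subsequence

1


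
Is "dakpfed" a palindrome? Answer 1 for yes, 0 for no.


Input: dakpfed
Reversed: defpkad
  Compare pos 0 ('d') with pos 6 ('d'): match
  Compare pos 1 ('a') with pos 5 ('e'): MISMATCH
  Compare pos 2 ('k') with pos 4 ('f'): MISMATCH
Result: not a palindrome

0


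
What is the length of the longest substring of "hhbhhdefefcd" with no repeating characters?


Input: "hhbhhdefefcd"
Sliding window (track last position of each char):
  Position 0 ('h'): window [0,0] length 1 -- new best
  Position 1 ('h'): repeat (last at 0), move window start to 1
  Position 1 ('h'): window [1,1] length 1
  Position 2 ('b'): window [1,2] length 2 -- new best
  Position 3 ('h'): repeat (last at 1), move window start to 2
  Position 3 ('h'): window [2,3] length 2
  Position 4 ('h'): repeat (last at 3), move window start to 4
  Position 4 ('h'): window [4,4] length 1
  Position 5 ('d'): window [4,5] length 2
  Position 6 ('e'): window [4,6] length 3 -- new best
  Position 7 ('f'): window [4,7] length 4 -- new best
  Position 8 ('e'): repeat (last at 6), move window start to 7
  Position 8 ('e'): window [7,8] length 2
  Position 9 ('f'): repeat (last at 7), move window start to 8
  Position 9 ('f'): window [8,9] length 2
  Position 10 ('c'): window [8,10] length 3
  Position 11 ('d'): window [8,11] length 4
Longest substring with no repeats: "hdef" with length 4

4


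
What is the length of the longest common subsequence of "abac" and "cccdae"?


LCS of "abac" and "cccdae"
DP table:
           c    c    c    d    a    e
      0    0    0    0    0    0    0
  a   0    0    0    0    0    1    1
  b   0    0    0    0    0    1    1
  a   0    0    0    0    0    1    1
  c   0    1    1    1    1    1    1
LCS length = dp[4][6] = 1

1
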